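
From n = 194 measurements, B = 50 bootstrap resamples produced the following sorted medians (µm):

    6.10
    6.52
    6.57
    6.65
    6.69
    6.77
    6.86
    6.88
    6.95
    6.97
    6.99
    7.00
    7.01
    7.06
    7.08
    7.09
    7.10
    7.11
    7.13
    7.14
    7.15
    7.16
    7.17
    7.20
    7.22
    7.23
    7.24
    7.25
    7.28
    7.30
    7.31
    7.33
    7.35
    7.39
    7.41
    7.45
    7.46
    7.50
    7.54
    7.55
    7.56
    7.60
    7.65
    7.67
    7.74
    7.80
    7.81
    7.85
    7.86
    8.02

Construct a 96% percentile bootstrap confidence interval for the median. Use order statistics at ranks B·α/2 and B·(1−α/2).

(6.10, 7.86)

α = 0.04; lower rank = 50 × 0.020 = 1; upper rank = 50 × 0.980 = 49.
The 1st smallest replicate is 6.10; the 49th is 7.86.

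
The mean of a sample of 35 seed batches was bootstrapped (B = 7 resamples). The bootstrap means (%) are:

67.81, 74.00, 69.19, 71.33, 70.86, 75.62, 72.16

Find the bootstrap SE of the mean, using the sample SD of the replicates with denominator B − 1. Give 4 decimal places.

SE* = 2.6777

Bootstrap SE is the standard deviation of the 7 replicate means.
Mean of replicates: (67.81 + 74.00 + 69.19 + 71.33 + 70.86 + 75.62 + 72.16) / 7 = 500.97000 / 7 = 71.56714
Sum of squared deviations: (−3.75714)² + (+2.43286)² + (−2.37714)² + (−0.23714)² + (−0.70714)² + (+4.05286)² + (+0.59286)² = 43.01914
Variance = 43.01914 / 6 = 7.16986
SE* = √7.16986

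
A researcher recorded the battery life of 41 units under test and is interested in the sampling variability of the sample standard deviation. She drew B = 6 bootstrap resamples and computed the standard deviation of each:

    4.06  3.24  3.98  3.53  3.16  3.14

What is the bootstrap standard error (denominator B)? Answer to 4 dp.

SE* = 0.3776

Bootstrap SE is the standard deviation of the 6 replicate standard deviations.
Mean of replicates: (4.06 + 3.24 + 3.98 + 3.53 + 3.16 + 3.14) / 6 = 21.11000 / 6 = 3.51833
Sum of squared deviations: (+0.54167)² + (−0.27833)² + (+0.46167)² + (+0.01167)² + (−0.35833)² + (−0.37833)² = 0.85568
Variance = 0.85568 / 6 = 0.14261
SE* = √0.14261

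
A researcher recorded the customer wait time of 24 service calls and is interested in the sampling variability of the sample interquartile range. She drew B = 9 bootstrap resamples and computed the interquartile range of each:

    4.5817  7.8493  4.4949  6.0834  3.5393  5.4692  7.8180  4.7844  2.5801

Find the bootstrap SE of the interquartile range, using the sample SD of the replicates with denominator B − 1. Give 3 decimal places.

SE* = 1.781

Bootstrap SE is the standard deviation of the 9 replicate interquartile ranges.
Mean of replicates: (4.5817 + 7.8493 + 4.4949 + 6.0834 + 3.5393 + 5.4692 + 7.8180 + 4.7844 + 2.5801) / 9 = 47.20030 / 9 = 5.24448
Sum of squared deviations: (−0.66278)² + (+2.60482)² + (−0.74958)² + (+0.83892)² + (−1.70518)² + (+0.22472)² + (+2.57352)² + (−0.46008)² + (−2.66438)² = 25.38176
Variance = 25.38176 / 8 = 3.17272
SE* = √3.17272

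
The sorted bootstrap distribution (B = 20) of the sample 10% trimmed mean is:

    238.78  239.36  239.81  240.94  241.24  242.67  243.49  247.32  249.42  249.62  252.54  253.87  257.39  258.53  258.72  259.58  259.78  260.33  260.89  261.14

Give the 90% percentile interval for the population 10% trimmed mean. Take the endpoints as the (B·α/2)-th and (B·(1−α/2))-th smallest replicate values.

α = 0.10; lower rank = 20 × 0.050 = 1; upper rank = 20 × 0.950 = 19.
The 1st smallest replicate is 238.78; the 19th is 260.89.

(238.78, 260.89)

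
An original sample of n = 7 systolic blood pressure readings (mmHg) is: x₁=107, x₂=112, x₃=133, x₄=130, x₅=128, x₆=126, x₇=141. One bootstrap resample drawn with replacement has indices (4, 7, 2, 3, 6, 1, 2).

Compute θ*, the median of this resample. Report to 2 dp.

θ* = 126.00

Resample values: 130, 141, 112, 133, 126, 107, 112.
Sorted: 107, 112, 112, 126, 130, 133, 141
Median = middle value = 126.00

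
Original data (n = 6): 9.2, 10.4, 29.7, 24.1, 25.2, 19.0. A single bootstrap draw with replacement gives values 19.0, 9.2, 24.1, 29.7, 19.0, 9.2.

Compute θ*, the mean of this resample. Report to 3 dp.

Mean = (19.0 + 9.2 + 24.1 + 29.7 + 19.0 + 9.2) / 6 = 110.20 / 6 = 18.367

θ* = 18.367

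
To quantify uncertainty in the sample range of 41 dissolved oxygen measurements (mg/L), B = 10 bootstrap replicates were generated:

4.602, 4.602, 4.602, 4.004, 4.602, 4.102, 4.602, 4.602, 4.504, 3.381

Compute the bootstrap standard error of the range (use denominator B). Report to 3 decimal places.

Bootstrap SE is the standard deviation of the 10 replicate ranges.
Mean of replicates: (4.602 + 4.602 + 4.602 + 4.004 + 4.602 + 4.102 + 4.602 + 4.602 + 4.504 + 3.381) / 10 = 43.6030 / 10 = 4.3603
Sum of squared deviations: (+0.2417)² + (+0.2417)² + (+0.2417)² + (−0.3563)² + (+0.2417)² + (−0.2583)² + (+0.2417)² + (+0.2417)² + (+0.1437)² + (−0.9793)² = 1.5239
Variance = 1.5239 / 10 = 0.1524
SE* = √0.1524

SE* = 0.390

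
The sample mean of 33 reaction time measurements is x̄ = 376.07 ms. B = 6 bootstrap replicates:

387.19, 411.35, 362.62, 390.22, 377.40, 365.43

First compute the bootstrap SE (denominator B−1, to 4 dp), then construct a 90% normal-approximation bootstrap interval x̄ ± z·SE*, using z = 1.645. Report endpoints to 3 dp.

Mean of replicates = 382.3683; sum of squared deviations = 1626.4223; SE* = √(1626.4223/5) = 18.0356
Margin = 1.645 × 18.0356 = 29.6686
Interval: 376.07 ± 29.6686

(346.401, 405.739)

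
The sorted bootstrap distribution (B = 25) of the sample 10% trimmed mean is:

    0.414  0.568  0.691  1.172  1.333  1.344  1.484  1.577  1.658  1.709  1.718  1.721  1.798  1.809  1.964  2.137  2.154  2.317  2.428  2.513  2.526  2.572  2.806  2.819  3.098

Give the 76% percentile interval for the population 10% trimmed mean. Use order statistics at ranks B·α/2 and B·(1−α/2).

(0.691, 2.572)

α = 0.24; lower rank = 25 × 0.120 = 3; upper rank = 25 × 0.880 = 22.
The 3rd smallest replicate is 0.691; the 22nd is 2.572.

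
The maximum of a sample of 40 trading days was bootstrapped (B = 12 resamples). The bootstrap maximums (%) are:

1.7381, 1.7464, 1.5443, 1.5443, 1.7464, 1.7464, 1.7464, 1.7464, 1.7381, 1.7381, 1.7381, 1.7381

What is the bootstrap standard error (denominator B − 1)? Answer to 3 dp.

Bootstrap SE is the standard deviation of the 12 replicate maximums.
Mean of replicates: (1.7381 + 1.7464 + 1.5443 + 1.5443 + 1.7464 + 1.7464 + 1.7464 + 1.7464 + 1.7381 + 1.7381 + 1.7381 + 1.7381) / 12 = 20.51110 / 12 = 1.70926
Sum of squared deviations: (+0.02884)² + (+0.03714)² + (−0.16496)² + (−0.16496)² + (+0.03714)² + (+0.03714)² + (+0.03714)² + (+0.03714)² + (+0.02884)² + (+0.02884)² + (+0.02884)² + (+0.02884)² = 0.06548
Variance = 0.06548 / 11 = 0.00595
SE* = √0.00595

SE* = 0.077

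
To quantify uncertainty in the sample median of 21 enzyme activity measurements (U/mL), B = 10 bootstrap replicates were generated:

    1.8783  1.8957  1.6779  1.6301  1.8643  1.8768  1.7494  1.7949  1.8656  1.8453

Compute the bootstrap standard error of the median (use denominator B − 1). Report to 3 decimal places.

Bootstrap SE is the standard deviation of the 10 replicate medians.
Mean of replicates: (1.8783 + 1.8957 + 1.6779 + 1.6301 + 1.8643 + 1.8768 + 1.7494 + 1.7949 + 1.8656 + 1.8453) / 10 = 18.07830 / 10 = 1.80783
Sum of squared deviations: (+0.07047)² + (+0.08787)² + (−0.12993)² + (−0.17773)² + (+0.05647)² + (+0.06897)² + (−0.05843)² + (−0.01293)² + (+0.05777)² + (+0.03747)² = 0.07743
Variance = 0.07743 / 9 = 0.00860
SE* = √0.00860

SE* = 0.093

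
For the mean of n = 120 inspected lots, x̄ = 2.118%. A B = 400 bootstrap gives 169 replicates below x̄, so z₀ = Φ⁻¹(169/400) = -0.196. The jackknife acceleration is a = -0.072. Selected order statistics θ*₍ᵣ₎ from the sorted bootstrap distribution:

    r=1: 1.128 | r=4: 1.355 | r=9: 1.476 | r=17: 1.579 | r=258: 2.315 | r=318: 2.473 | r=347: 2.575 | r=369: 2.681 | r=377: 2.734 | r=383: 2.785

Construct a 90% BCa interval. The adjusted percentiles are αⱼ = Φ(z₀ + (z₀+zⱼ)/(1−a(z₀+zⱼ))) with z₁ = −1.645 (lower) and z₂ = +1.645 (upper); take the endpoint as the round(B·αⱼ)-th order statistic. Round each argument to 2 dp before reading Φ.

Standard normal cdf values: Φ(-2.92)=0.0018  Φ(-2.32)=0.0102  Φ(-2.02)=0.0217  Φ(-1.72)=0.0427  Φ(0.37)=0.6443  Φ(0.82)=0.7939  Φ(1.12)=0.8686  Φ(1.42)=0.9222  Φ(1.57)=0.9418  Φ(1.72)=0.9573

(1.355, 2.575)

Lower: z₀ + z₁ = -0.196 + (-1.645) = -1.841; 1 − a(z₀+z₁) = 1 − (-0.072)(-1.841) = 0.8674; argument = -0.196 + (-1.841)/0.8674 = -2.3183 → -2.32.
α₁ = Φ(-2.32) = 0.0102; rank = round(400 × 0.0102) = 4; θ*₍4₎ = 1.355.
Upper: z₀ + z₂ = 1.449; 1 − a(z₀+z₂) = 1.1043; argument = 1.1161 → 1.12; α₂ = 0.8686; rank = 347; θ*₍347₎ = 2.575.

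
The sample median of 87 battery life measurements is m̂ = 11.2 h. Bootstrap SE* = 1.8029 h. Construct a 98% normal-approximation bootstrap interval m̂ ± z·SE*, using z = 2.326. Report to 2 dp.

(7.01, 15.39)

Margin = 2.326 × 1.8029 = 4.194
Interval: 11.2 ± 4.194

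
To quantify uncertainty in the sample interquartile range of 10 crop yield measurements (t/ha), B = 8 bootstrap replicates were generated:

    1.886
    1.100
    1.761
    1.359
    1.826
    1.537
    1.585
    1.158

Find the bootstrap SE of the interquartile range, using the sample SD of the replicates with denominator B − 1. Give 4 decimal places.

Bootstrap SE is the standard deviation of the 8 replicate interquartile ranges.
Mean of replicates: (1.886 + 1.100 + 1.761 + 1.359 + 1.826 + 1.537 + 1.585 + 1.158) / 8 = 12.21200 / 8 = 1.52650
Sum of squared deviations: (+0.35950)² + (−0.42650)² + (+0.23450)² + (−0.16750)² + (+0.29950)² + (+0.01050)² + (+0.05850)² + (−0.36850)² = 0.62321
Variance = 0.62321 / 7 = 0.08903
SE* = √0.08903

SE* = 0.2984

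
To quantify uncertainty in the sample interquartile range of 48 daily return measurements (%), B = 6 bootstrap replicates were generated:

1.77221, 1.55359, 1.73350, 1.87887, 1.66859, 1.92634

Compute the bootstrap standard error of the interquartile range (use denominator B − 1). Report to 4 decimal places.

Bootstrap SE is the standard deviation of the 6 replicate interquartile ranges.
Mean of replicates: (1.77221 + 1.55359 + 1.73350 + 1.87887 + 1.66859 + 1.92634) / 6 = 10.533100 / 6 = 1.755517
Sum of squared deviations: (+0.016693)² + (−0.201927)² + (−0.022017)² + (+0.123353)² + (−0.086927)² + (+0.170823)² = 0.093491
Variance = 0.093491 / 5 = 0.018698
SE* = √0.018698

SE* = 0.1367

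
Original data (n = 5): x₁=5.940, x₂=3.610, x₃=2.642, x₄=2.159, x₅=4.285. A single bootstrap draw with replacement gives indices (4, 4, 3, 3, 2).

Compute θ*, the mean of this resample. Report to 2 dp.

Resample values: 2.159, 2.159, 2.642, 2.642, 3.610.
Mean = (2.159 + 2.159 + 2.642 + 2.642 + 3.610) / 5 = 13.2120 / 5 = 2.64

θ* = 2.64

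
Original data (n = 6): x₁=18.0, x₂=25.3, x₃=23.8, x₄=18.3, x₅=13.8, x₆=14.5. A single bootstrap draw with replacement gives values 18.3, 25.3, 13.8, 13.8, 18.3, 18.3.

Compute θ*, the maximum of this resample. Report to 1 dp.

Maximum = 25.3

θ* = 25.3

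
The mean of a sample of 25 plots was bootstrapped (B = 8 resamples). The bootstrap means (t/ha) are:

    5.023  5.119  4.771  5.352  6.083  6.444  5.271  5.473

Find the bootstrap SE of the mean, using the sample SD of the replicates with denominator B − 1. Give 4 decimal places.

SE* = 0.5585

Bootstrap SE is the standard deviation of the 8 replicate means.
Mean of replicates: (5.023 + 5.119 + 4.771 + 5.352 + 6.083 + 6.444 + 5.271 + 5.473) / 8 = 43.53600 / 8 = 5.44200
Sum of squared deviations: (−0.41900)² + (−0.32300)² + (−0.67100)² + (−0.09000)² + (+0.64100)² + (+1.00200)² + (−0.17100)² + (+0.03100)² = 2.18332
Variance = 2.18332 / 7 = 0.31190
SE* = √0.31190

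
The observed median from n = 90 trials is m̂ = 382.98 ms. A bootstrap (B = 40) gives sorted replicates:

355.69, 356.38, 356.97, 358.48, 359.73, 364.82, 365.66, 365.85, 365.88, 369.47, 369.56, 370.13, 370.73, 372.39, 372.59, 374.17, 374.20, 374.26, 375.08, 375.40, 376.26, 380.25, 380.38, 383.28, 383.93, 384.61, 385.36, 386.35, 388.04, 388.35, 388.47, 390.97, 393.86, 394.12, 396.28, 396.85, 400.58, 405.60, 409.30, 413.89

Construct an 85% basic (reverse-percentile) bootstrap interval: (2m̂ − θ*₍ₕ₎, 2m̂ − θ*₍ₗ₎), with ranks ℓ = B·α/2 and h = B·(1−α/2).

(365.38, 408.99)

Percentile endpoints at ranks 3 and 37: θ*₍3₎ = 356.97, θ*₍37₎ = 400.58.
Basic interval reflects these around m̂:
  lower = 2 × 382.98 − 400.58 = 365.38
  upper = 2 × 382.98 − 356.97 = 408.99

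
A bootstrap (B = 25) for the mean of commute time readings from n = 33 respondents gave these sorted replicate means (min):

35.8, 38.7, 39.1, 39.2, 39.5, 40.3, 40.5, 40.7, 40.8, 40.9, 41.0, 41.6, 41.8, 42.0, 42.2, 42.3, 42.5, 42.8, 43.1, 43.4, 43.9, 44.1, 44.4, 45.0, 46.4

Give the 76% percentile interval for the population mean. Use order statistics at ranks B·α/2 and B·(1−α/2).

(39.1, 44.1)

α = 0.24; lower rank = 25 × 0.120 = 3; upper rank = 25 × 0.880 = 22.
The 3rd smallest replicate is 39.1; the 22nd is 44.1.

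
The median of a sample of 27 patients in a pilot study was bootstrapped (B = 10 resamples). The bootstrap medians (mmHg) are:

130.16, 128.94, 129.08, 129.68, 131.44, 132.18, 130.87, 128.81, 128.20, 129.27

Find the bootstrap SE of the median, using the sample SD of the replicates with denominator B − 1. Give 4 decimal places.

Bootstrap SE is the standard deviation of the 10 replicate medians.
Mean of replicates: (130.16 + 128.94 + 129.08 + 129.68 + 131.44 + 132.18 + 130.87 + 128.81 + 128.20 + 129.27) / 10 = 1298.63000 / 10 = 129.86300
Sum of squared deviations: (+0.29700)² + (−0.92300)² + (−0.78300)² + (−0.18300)² + (+1.57700)² + (+2.31700)² + (+1.00700)² + (−1.05300)² + (−1.66300)² + (−0.59300)² = 14.68221
Variance = 14.68221 / 9 = 1.63136
SE* = √1.63136

SE* = 1.2772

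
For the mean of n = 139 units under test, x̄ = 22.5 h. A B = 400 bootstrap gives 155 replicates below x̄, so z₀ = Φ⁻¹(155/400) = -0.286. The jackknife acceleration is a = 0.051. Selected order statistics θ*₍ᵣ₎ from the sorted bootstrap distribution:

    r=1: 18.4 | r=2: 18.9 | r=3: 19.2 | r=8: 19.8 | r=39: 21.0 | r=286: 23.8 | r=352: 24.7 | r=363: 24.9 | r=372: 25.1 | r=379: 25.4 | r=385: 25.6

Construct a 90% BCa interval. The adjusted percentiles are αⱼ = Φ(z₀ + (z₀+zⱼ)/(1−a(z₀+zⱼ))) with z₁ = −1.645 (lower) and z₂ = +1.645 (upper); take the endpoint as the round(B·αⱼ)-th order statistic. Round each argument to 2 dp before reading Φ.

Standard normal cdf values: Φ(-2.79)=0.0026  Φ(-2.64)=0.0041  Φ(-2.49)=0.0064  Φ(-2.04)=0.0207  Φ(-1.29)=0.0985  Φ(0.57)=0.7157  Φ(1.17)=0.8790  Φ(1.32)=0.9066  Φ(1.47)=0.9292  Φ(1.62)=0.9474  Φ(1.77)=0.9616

(19.8, 24.7)

Lower: z₀ + z₁ = -0.286 + (-1.645) = -1.931; 1 − a(z₀+z₁) = 1 − (0.051)(-1.931) = 1.0985; argument = -0.286 + (-1.931)/1.0985 = -2.0439 → -2.04.
α₁ = Φ(-2.04) = 0.0207; rank = round(400 × 0.0207) = 8; θ*₍8₎ = 19.8.
Upper: z₀ + z₂ = 1.359; 1 − a(z₀+z₂) = 0.9307; argument = 1.1742 → 1.17; α₂ = 0.8790; rank = 352; θ*₍352₎ = 24.7.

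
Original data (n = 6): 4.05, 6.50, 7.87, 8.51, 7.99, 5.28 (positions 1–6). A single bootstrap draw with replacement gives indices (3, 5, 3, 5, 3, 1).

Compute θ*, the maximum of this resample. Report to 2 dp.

θ* = 7.99

Resample values: 7.87, 7.99, 7.87, 7.99, 7.87, 4.05.
Maximum = 7.99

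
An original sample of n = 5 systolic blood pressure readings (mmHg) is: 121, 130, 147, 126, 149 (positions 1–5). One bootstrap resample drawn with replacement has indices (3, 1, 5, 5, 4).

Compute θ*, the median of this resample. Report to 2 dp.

θ* = 147.00

Resample values: 147, 121, 149, 149, 126.
Sorted: 121, 126, 147, 149, 149
Median = middle value = 147.00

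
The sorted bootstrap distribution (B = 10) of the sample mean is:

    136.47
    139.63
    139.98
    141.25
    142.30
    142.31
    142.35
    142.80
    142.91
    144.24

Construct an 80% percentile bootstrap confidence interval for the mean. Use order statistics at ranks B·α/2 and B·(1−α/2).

α = 0.20; lower rank = 10 × 0.100 = 1; upper rank = 10 × 0.900 = 9.
The 1st smallest replicate is 136.47; the 9th is 142.91.

(136.47, 142.91)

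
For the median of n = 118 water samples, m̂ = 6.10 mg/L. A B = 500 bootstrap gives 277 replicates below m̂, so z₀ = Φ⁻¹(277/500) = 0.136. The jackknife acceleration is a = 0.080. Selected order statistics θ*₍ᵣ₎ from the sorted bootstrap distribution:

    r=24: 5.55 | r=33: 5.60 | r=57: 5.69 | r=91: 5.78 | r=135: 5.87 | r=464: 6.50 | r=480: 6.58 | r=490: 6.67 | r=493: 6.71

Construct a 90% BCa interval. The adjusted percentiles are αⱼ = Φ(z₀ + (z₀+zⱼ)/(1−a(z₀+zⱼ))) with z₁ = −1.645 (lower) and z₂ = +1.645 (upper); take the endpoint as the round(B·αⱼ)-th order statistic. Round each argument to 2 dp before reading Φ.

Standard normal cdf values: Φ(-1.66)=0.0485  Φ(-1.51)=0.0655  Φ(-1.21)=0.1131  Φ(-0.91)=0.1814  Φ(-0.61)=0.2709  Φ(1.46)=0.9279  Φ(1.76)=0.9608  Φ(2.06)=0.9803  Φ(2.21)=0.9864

Lower: z₀ + z₁ = 0.136 + (-1.645) = -1.509; 1 − a(z₀+z₁) = 1 − (0.080)(-1.509) = 1.1207; argument = 0.136 + (-1.509)/1.1207 = -1.2105 → -1.21.
α₁ = Φ(-1.21) = 0.1131; rank = round(500 × 0.1131) = 57; θ*₍57₎ = 5.69.
Upper: z₀ + z₂ = 1.781; 1 − a(z₀+z₂) = 0.8575; argument = 2.2129 → 2.21; α₂ = 0.9864; rank = 493; θ*₍493₎ = 6.71.

(5.69, 6.71)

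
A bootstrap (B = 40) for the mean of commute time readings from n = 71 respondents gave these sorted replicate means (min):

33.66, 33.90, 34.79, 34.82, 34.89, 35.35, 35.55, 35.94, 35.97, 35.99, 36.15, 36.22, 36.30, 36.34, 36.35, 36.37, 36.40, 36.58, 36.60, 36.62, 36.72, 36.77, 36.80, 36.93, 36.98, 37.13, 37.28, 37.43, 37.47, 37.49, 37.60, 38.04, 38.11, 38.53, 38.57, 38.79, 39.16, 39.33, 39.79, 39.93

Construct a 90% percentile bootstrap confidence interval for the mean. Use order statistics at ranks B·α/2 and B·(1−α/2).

α = 0.10; lower rank = 40 × 0.050 = 2; upper rank = 40 × 0.950 = 38.
The 2nd smallest replicate is 33.90; the 38th is 39.33.

(33.90, 39.33)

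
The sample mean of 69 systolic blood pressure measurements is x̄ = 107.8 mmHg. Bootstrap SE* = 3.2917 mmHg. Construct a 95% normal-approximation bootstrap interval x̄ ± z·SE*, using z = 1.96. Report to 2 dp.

(101.35, 114.25)

Margin = 1.96 × 3.2917 = 6.452
Interval: 107.8 ± 6.452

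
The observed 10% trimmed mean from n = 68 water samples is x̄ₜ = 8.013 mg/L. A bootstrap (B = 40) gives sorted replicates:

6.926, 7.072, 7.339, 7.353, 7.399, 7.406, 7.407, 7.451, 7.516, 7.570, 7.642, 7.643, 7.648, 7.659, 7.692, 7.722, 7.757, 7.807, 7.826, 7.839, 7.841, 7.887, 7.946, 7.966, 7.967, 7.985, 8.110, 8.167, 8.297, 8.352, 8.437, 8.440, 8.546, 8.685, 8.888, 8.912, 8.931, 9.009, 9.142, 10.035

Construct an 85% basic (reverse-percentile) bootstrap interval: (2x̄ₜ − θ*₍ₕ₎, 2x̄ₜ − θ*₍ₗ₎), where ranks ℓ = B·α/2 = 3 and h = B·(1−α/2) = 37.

Percentile endpoints at ranks 3 and 37: θ*₍3₎ = 7.339, θ*₍37₎ = 8.931.
Basic interval reflects these around x̄ₜ:
  lower = 2 × 8.013 − 8.931 = 7.095
  upper = 2 × 8.013 − 7.339 = 8.687

(7.095, 8.687)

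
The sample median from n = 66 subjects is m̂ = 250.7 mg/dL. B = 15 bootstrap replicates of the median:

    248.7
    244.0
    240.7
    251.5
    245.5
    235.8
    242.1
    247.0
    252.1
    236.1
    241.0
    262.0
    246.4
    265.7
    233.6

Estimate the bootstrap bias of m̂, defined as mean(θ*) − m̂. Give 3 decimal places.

bias = −4.553

mean(θ*) = (248.7 + 244.0 + 240.7 + 251.5 + 245.5 + 235.8 + 242.1 + 247.0 + 252.1 + 236.1 + 241.0 + 262.0 + 246.4 + 265.7 + 233.6) / 15 = 246.1467
bias = 246.1467 − 250.7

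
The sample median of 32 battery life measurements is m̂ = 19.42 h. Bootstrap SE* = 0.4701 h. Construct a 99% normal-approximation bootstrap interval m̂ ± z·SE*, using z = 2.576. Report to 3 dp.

Margin = 2.576 × 0.4701 = 1.2110
Interval: 19.42 ± 1.2110

(18.209, 20.631)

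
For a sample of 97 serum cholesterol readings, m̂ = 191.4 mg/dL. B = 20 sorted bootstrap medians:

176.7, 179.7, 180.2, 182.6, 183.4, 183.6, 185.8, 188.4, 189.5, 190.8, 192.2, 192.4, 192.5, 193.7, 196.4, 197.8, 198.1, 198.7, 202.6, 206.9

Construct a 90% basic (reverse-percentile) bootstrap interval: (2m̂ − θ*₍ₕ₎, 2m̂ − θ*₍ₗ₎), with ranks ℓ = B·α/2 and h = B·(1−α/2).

Percentile endpoints at ranks 1 and 19: θ*₍1₎ = 176.7, θ*₍19₎ = 202.6.
Basic interval reflects these around m̂:
  lower = 2 × 191.4 − 202.6 = 180.2
  upper = 2 × 191.4 − 176.7 = 206.1

(180.2, 206.1)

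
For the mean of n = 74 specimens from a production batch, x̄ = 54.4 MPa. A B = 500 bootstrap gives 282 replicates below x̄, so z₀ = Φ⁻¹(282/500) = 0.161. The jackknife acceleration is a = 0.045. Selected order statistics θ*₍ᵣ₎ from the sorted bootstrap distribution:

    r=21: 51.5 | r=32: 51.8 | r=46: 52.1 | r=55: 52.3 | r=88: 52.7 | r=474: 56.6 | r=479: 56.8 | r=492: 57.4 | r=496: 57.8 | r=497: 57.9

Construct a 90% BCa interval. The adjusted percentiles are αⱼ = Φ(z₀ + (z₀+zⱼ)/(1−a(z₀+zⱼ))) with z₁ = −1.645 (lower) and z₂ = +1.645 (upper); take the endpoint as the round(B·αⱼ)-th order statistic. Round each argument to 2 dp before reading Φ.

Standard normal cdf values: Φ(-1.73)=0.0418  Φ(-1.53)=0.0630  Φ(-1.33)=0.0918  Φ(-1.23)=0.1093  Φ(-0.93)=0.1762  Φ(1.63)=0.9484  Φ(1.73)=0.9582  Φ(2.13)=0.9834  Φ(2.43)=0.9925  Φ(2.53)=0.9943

Lower: z₀ + z₁ = 0.161 + (-1.645) = -1.484; 1 − a(z₀+z₁) = 1 − (0.045)(-1.484) = 1.0668; argument = 0.161 + (-1.484)/1.0668 = -1.2301 → -1.23.
α₁ = Φ(-1.23) = 0.1093; rank = round(500 × 0.1093) = 55; θ*₍55₎ = 52.3.
Upper: z₀ + z₂ = 1.806; 1 − a(z₀+z₂) = 0.9187; argument = 2.1268 → 2.13; α₂ = 0.9834; rank = 492; θ*₍492₎ = 57.4.

(52.3, 57.4)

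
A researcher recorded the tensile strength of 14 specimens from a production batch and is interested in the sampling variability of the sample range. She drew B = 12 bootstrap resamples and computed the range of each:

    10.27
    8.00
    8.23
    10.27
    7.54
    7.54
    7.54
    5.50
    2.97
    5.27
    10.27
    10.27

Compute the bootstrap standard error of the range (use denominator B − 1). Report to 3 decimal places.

SE* = 2.333

Bootstrap SE is the standard deviation of the 12 replicate ranges.
Mean of replicates: (10.27 + 8.00 + 8.23 + 10.27 + 7.54 + 7.54 + 7.54 + 5.50 + 2.97 + 5.27 + 10.27 + 10.27) / 12 = 93.6700 / 12 = 7.8058
Sum of squared deviations: (+2.4642)² + (+0.1942)² + (+0.4242)² + (+2.4642)² + (−0.2658)² + (−0.2658)² + (−0.2658)² + (−2.3058)² + (−4.8358)² + (−2.5358)² + (+2.4642)² + (+2.4642)² = 59.8507
Variance = 59.8507 / 11 = 5.4410
SE* = √5.4410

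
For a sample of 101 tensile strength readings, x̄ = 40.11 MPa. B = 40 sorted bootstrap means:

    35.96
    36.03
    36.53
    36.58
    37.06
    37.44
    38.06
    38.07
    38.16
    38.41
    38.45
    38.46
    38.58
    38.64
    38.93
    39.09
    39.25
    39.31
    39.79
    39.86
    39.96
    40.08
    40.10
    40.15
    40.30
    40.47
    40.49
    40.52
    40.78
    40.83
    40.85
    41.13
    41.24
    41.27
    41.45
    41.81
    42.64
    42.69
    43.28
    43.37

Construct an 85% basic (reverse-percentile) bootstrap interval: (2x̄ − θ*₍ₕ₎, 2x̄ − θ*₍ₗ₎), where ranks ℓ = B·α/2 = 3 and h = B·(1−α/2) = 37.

Percentile endpoints at ranks 3 and 37: θ*₍3₎ = 36.53, θ*₍37₎ = 42.64.
Basic interval reflects these around x̄:
  lower = 2 × 40.11 − 42.64 = 37.58
  upper = 2 × 40.11 − 36.53 = 43.69

(37.58, 43.69)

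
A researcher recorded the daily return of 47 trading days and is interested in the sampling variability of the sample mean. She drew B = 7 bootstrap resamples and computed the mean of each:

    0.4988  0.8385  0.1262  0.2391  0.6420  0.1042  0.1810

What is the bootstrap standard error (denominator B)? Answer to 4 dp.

SE* = 0.2653

Bootstrap SE is the standard deviation of the 7 replicate means.
Mean of replicates: (0.4988 + 0.8385 + 0.1262 + 0.2391 + 0.6420 + 0.1042 + 0.1810) / 7 = 2.62980 / 7 = 0.37569
Sum of squared deviations: (+0.12311)² + (+0.46281)² + (−0.24949)² + (−0.13659)² + (+0.26631)² + (−0.27149)² + (−0.19469)² = 0.49278
Variance = 0.49278 / 7 = 0.07040
SE* = √0.07040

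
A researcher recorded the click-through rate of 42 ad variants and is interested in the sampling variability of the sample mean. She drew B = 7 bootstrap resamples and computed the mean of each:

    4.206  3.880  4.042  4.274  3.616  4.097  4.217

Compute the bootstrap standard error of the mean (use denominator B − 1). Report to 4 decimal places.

Bootstrap SE is the standard deviation of the 7 replicate means.
Mean of replicates: (4.206 + 3.880 + 4.042 + 4.274 + 3.616 + 4.097 + 4.217) / 7 = 28.33200 / 7 = 4.04743
Sum of squared deviations: (+0.15857)² + (−0.16743)² + (−0.00543)² + (+0.22657)² + (−0.43143)² + (+0.04957)² + (+0.16957)² = 0.32188
Variance = 0.32188 / 6 = 0.05365
SE* = √0.05365

SE* = 0.2316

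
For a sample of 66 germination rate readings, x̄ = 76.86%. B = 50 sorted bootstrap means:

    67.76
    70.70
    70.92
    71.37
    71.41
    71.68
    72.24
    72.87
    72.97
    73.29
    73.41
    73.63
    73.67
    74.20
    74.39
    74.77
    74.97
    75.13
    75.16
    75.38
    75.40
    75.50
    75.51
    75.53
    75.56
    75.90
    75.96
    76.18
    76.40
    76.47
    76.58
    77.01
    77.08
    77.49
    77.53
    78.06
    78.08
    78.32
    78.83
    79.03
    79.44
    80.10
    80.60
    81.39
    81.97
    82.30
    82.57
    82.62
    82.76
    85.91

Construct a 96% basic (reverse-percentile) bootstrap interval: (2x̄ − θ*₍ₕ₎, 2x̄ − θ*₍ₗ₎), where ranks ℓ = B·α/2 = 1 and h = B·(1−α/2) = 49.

Percentile endpoints at ranks 1 and 49: θ*₍1₎ = 67.76, θ*₍49₎ = 82.76.
Basic interval reflects these around x̄:
  lower = 2 × 76.86 − 82.76 = 70.96
  upper = 2 × 76.86 − 67.76 = 85.96

(70.96, 85.96)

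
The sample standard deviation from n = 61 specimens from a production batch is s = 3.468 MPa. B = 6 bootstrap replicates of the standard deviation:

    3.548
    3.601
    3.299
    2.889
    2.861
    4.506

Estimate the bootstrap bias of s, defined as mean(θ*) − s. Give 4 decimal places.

mean(θ*) = (3.548 + 3.601 + 3.299 + 2.889 + 2.861 + 4.506) / 6 = 3.45067
bias = 3.45067 − 3.468

bias = −0.0173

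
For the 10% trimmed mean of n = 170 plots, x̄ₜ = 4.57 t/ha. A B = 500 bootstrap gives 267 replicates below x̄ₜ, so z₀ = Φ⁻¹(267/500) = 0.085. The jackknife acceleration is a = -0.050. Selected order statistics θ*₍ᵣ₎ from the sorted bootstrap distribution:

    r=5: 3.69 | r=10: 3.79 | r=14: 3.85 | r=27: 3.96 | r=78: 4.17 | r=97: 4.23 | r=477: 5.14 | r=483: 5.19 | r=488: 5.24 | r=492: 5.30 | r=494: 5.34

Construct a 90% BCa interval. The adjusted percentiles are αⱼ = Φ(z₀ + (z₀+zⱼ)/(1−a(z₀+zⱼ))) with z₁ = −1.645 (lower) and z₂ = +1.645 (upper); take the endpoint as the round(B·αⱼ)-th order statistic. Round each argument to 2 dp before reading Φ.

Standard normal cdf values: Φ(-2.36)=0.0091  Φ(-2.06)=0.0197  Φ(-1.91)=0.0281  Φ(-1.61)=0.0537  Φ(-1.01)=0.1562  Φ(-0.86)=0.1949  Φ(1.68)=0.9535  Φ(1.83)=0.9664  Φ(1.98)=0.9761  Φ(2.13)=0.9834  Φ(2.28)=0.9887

Lower: z₀ + z₁ = 0.085 + (-1.645) = -1.560; 1 − a(z₀+z₁) = 1 − (-0.050)(-1.560) = 0.9220; argument = 0.085 + (-1.560)/0.9220 = -1.6070 → -1.61.
α₁ = Φ(-1.61) = 0.0537; rank = round(500 × 0.0537) = 27; θ*₍27₎ = 3.96.
Upper: z₀ + z₂ = 1.730; 1 − a(z₀+z₂) = 1.0865; argument = 1.6773 → 1.68; α₂ = 0.9535; rank = 477; θ*₍477₎ = 5.14.

(3.96, 5.14)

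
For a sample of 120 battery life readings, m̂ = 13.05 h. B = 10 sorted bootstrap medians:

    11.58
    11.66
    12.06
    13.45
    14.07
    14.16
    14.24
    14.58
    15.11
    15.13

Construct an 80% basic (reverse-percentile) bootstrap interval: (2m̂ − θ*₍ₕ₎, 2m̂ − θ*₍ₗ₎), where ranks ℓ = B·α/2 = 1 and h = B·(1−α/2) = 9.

Percentile endpoints at ranks 1 and 9: θ*₍1₎ = 11.58, θ*₍9₎ = 15.11.
Basic interval reflects these around m̂:
  lower = 2 × 13.05 − 15.11 = 10.99
  upper = 2 × 13.05 − 11.58 = 14.52

(10.99, 14.52)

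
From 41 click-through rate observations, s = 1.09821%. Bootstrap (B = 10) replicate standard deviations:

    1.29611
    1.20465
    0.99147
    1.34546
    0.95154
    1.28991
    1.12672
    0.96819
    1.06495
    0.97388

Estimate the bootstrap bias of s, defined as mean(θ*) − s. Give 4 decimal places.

mean(θ*) = (1.29611 + 1.20465 + 0.99147 + 1.34546 + 0.95154 + 1.28991 + 1.12672 + 0.96819 + 1.06495 + 0.97388) / 10 = 1.12129
bias = 1.12129 − 1.09821

bias = +0.0231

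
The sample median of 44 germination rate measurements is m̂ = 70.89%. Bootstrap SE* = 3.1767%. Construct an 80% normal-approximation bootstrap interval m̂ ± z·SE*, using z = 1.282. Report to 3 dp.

Margin = 1.282 × 3.1767 = 4.0725
Interval: 70.89 ± 4.0725

(66.817, 74.963)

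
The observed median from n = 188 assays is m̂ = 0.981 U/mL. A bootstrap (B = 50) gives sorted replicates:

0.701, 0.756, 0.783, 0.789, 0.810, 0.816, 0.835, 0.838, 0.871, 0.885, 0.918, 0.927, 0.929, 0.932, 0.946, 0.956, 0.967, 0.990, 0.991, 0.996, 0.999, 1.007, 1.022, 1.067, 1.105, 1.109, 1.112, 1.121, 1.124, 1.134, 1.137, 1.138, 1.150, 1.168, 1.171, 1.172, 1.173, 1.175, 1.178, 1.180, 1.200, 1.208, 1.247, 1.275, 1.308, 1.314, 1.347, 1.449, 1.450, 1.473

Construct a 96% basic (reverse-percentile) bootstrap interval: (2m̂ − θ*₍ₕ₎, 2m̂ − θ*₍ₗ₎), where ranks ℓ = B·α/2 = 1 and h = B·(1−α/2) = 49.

(0.512, 1.261)

Percentile endpoints at ranks 1 and 49: θ*₍1₎ = 0.701, θ*₍49₎ = 1.450.
Basic interval reflects these around m̂:
  lower = 2 × 0.981 − 1.450 = 0.512
  upper = 2 × 0.981 − 0.701 = 1.261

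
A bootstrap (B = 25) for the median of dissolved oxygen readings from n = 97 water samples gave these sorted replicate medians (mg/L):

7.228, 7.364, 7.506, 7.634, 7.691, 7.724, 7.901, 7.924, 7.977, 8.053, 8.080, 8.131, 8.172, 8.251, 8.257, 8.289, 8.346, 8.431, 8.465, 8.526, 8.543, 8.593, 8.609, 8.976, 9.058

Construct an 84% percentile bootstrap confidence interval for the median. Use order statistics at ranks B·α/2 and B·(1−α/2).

(7.364, 8.609)

α = 0.16; lower rank = 25 × 0.080 = 2; upper rank = 25 × 0.920 = 23.
The 2nd smallest replicate is 7.364; the 23rd is 8.609.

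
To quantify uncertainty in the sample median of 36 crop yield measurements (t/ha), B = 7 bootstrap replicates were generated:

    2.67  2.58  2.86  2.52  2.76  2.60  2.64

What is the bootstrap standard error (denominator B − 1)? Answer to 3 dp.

Bootstrap SE is the standard deviation of the 7 replicate medians.
Mean of replicates: (2.67 + 2.58 + 2.86 + 2.52 + 2.76 + 2.60 + 2.64) / 7 = 18.63000 / 7 = 2.66143
Sum of squared deviations: (+0.00857)² + (−0.08143)² + (+0.19857)² + (−0.14143)² + (+0.09857)² + (−0.06143)² + (−0.02143)² = 0.08009
Variance = 0.08009 / 6 = 0.01335
SE* = √0.01335

SE* = 0.116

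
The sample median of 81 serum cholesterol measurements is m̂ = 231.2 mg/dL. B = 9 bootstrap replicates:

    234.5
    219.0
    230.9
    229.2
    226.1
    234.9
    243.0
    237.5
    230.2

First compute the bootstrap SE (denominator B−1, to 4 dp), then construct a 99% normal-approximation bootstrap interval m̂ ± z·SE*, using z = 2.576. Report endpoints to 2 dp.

(213.42, 248.98)

Mean of replicates = 231.7000; sum of squared deviations = 381.2000; SE* = √(381.2000/8) = 6.9029
Margin = 2.576 × 6.9029 = 17.782
Interval: 231.2 ± 17.782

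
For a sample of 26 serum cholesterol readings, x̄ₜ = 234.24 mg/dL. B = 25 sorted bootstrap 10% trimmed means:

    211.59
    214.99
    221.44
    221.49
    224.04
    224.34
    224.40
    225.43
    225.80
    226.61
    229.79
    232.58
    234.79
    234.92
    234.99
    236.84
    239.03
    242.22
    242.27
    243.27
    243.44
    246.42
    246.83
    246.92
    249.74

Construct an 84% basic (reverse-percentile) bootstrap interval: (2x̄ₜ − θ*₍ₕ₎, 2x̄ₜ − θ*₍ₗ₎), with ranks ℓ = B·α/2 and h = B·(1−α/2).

(221.65, 253.49)

Percentile endpoints at ranks 2 and 23: θ*₍2₎ = 214.99, θ*₍23₎ = 246.83.
Basic interval reflects these around x̄ₜ:
  lower = 2 × 234.24 − 246.83 = 221.65
  upper = 2 × 234.24 − 214.99 = 253.49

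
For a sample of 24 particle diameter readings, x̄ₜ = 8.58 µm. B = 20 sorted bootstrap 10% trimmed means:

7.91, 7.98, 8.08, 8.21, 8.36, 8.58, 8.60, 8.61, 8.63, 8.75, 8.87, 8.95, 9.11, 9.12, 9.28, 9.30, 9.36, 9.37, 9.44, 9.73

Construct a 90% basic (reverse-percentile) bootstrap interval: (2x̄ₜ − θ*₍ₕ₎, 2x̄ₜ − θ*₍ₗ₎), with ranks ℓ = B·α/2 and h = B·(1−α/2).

(7.72, 9.25)

Percentile endpoints at ranks 1 and 19: θ*₍1₎ = 7.91, θ*₍19₎ = 9.44.
Basic interval reflects these around x̄ₜ:
  lower = 2 × 8.58 − 9.44 = 7.72
  upper = 2 × 8.58 − 7.91 = 9.25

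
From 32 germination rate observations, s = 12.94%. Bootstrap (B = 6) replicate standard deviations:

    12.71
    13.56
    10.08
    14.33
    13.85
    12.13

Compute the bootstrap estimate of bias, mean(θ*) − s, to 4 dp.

bias = −0.1633

mean(θ*) = (12.71 + 13.56 + 10.08 + 14.33 + 13.85 + 12.13) / 6 = 12.77667
bias = 12.77667 − 12.94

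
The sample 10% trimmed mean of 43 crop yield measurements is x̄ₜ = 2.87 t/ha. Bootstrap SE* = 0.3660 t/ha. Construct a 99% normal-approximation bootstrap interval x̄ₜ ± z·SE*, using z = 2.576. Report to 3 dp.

(1.927, 3.813)

Margin = 2.576 × 0.3660 = 0.9428
Interval: 2.87 ± 0.9428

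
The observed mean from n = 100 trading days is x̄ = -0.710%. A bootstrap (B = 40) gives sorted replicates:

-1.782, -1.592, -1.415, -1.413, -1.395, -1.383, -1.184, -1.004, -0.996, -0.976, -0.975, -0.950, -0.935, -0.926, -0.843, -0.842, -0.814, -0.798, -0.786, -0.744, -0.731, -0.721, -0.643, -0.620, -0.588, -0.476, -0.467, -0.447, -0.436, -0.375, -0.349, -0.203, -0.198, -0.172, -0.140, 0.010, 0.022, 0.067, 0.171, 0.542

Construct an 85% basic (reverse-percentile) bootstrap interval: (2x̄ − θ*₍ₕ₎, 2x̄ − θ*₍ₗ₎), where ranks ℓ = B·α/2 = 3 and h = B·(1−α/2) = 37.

(-1.442, -0.005)

Percentile endpoints at ranks 3 and 37: θ*₍3₎ = -1.415, θ*₍37₎ = 0.022.
Basic interval reflects these around x̄:
  lower = 2 × -0.710 − 0.022 = -1.442
  upper = 2 × -0.710 − -1.415 = -0.005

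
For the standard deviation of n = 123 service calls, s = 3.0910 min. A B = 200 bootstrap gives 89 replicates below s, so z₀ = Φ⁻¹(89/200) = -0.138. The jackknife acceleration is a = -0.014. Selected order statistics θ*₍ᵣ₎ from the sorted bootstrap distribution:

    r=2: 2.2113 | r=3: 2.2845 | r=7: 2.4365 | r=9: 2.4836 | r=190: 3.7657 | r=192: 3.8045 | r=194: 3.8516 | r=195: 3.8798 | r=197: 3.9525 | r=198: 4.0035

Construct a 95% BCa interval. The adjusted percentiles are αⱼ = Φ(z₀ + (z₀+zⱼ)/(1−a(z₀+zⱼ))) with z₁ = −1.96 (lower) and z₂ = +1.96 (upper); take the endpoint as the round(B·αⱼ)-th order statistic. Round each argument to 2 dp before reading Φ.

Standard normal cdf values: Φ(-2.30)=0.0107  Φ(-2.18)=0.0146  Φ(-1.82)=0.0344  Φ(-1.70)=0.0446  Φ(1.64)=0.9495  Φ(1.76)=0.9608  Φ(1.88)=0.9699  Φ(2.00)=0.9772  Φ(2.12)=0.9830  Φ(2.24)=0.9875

Lower: z₀ + z₁ = -0.138 + (-1.960) = -2.098; 1 − a(z₀+z₁) = 1 − (-0.014)(-2.098) = 0.9706; argument = -0.138 + (-2.098)/0.9706 = -2.2995 → -2.30.
α₁ = Φ(-2.30) = 0.0107; rank = round(200 × 0.0107) = 2; θ*₍2₎ = 2.2113.
Upper: z₀ + z₂ = 1.822; 1 − a(z₀+z₂) = 1.0255; argument = 1.6387 → 1.64; α₂ = 0.9495; rank = 190; θ*₍190₎ = 3.7657.

(2.2113, 3.7657)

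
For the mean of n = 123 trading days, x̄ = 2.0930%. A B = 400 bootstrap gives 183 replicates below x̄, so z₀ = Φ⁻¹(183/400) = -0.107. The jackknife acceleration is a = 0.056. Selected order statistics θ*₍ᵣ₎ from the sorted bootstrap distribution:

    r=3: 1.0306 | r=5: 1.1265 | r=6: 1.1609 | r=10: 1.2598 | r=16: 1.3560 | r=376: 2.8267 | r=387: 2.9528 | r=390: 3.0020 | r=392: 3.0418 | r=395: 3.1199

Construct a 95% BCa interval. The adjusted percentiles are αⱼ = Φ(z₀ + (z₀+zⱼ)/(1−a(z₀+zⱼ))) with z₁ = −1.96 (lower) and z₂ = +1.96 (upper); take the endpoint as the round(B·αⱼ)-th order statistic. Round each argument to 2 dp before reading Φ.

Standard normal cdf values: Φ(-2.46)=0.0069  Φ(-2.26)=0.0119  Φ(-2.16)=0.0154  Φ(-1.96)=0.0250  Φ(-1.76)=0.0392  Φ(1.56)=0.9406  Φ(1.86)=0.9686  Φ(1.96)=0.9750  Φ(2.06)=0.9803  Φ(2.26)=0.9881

(1.2598, 3.0020)

Lower: z₀ + z₁ = -0.107 + (-1.960) = -2.067; 1 − a(z₀+z₁) = 1 − (0.056)(-2.067) = 1.1158; argument = -0.107 + (-2.067)/1.1158 = -1.9596 → -1.96.
α₁ = Φ(-1.96) = 0.0250; rank = round(400 × 0.0250) = 10; θ*₍10₎ = 1.2598.
Upper: z₀ + z₂ = 1.853; 1 − a(z₀+z₂) = 0.8962; argument = 1.9605 → 1.96; α₂ = 0.9750; rank = 390; θ*₍390₎ = 3.0020.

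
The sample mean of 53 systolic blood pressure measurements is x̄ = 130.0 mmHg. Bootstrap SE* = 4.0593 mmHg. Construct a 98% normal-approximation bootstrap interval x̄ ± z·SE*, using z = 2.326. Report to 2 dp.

(120.56, 139.44)

Margin = 2.326 × 4.0593 = 9.442
Interval: 130.0 ± 9.442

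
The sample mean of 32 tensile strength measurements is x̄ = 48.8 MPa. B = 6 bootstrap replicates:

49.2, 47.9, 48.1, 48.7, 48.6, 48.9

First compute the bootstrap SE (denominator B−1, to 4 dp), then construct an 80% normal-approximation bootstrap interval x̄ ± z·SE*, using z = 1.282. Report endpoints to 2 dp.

(48.17, 49.43)

Mean of replicates = 48.5667; sum of squared deviations = 1.1933; SE* = √(1.1933/5) = 0.4885
Margin = 1.282 × 0.4885 = 0.626
Interval: 48.8 ± 0.626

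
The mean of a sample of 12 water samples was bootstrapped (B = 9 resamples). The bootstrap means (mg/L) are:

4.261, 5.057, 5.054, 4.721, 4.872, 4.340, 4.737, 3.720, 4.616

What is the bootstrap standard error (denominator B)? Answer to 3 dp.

SE* = 0.405

Bootstrap SE is the standard deviation of the 9 replicate means.
Mean of replicates: (4.261 + 5.057 + 5.054 + 4.721 + 4.872 + 4.340 + 4.737 + 3.720 + 4.616) / 9 = 41.3780 / 9 = 4.5976
Sum of squared deviations: (−0.3366)² + (+0.4594)² + (+0.4564)² + (+0.1234)² + (+0.2744)² + (−0.2576)² + (+0.1394)² + (−0.8776)² + (+0.0184)² = 1.4795
Variance = 1.4795 / 9 = 0.1644
SE* = √0.1644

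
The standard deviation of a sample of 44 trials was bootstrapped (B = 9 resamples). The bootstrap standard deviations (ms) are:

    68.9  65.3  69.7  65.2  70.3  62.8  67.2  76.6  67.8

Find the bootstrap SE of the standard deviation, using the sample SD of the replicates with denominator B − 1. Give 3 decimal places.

Bootstrap SE is the standard deviation of the 9 replicate standard deviations.
Mean of replicates: (68.9 + 65.3 + 69.7 + 65.2 + 70.3 + 62.8 + 67.2 + 76.6 + 67.8) / 9 = 613.8000 / 9 = 68.2000
Sum of squared deviations: (+0.7000)² + (−2.9000)² + (+1.5000)² + (−3.0000)² + (+2.1000)² + (−5.4000)² + (−1.0000)² + (+8.4000)² + (−0.4000)² = 125.4400
Variance = 125.4400 / 8 = 15.6800
SE* = √15.6800

SE* = 3.960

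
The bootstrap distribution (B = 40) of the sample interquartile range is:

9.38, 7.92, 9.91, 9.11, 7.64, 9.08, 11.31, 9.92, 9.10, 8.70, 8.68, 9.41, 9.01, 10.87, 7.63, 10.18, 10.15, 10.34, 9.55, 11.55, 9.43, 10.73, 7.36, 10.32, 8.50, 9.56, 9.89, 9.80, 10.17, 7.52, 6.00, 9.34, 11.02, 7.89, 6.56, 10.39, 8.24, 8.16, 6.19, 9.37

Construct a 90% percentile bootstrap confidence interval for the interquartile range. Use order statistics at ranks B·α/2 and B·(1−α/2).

(6.19, 11.02)

Sorted replicates: 6.00, 6.19, 6.56, 7.36, 7.52, 7.63, 7.64, 7.89, 7.92, 8.16, 8.24, 8.50, 8.68, 8.70, 9.01, 9.08, 9.10, 9.11, 9.34, 9.37, 9.38, 9.41, 9.43, 9.55, 9.56, 9.80, 9.89, 9.91, 9.92, 10.15, 10.17, 10.18, 10.32, 10.34, 10.39, 10.73, 10.87, 11.02, 11.31, 11.55
α = 0.10; lower rank = 40 × 0.050 = 2; upper rank = 40 × 0.950 = 38.
The 2nd smallest replicate is 6.19; the 38th is 11.02.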